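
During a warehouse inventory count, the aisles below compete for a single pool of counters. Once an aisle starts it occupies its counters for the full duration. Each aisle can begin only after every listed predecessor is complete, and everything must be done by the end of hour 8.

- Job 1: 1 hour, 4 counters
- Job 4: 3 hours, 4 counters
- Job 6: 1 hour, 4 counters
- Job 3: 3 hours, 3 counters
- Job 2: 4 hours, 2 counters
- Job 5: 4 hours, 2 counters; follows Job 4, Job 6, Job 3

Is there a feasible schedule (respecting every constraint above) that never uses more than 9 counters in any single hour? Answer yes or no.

yes

Schedule Job 1@8, Job 4@1, Job 6@4, Job 3@1, Job 2@4, Job 5@5: h1:7  h2:7  h3:7  h4:6  h5:4  h6:4  h7:4  h8:6 — peak 7 ≤ 9.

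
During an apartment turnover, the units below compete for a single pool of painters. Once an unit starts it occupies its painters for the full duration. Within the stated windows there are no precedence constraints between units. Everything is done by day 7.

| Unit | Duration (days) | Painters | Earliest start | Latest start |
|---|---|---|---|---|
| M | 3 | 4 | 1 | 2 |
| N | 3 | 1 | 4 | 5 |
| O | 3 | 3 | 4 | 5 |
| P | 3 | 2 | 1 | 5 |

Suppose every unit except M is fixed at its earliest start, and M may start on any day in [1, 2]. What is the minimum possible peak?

M@1: d1:6  d2:6  d3:6  d4:4  d5:4  d6:4  d7:0 → peak 6
M@2: d1:2  d2:6  d3:6  d4:8  d5:4  d6:4  d7:0 → peak 8
Best is M@1, peak 6.

6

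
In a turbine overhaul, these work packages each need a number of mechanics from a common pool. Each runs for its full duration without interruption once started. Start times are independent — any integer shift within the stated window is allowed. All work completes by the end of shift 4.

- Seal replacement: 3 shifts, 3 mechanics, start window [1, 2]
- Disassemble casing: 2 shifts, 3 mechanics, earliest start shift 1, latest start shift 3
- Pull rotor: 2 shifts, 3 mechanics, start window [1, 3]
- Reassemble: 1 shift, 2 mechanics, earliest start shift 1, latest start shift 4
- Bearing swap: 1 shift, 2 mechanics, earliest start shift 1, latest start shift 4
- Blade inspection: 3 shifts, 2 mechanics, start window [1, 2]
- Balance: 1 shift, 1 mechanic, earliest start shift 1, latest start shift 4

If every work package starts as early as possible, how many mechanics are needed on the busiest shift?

Early-start schedule: Seal replacement@1, Disassemble casing@1, Pull rotor@1, Reassemble@1, Bearing swap@1, Blade inspection@1, Balance@1.
Load per shift: shift 1: 16, shift 2: 11, shift 3: 5, shift 4: 0.
Peak is 16.

16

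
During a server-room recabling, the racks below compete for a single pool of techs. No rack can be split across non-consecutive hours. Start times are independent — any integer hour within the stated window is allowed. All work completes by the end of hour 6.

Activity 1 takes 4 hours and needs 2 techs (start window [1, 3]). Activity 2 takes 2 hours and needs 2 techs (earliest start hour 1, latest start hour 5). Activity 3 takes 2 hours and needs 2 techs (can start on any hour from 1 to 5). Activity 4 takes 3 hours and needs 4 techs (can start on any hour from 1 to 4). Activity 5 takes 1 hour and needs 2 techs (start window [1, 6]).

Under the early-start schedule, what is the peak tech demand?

Early-start schedule: Activity 1@1, Activity 2@1, Activity 3@1, Activity 4@1, Activity 5@1.
Load per hour: hour 1: 12, hour 2: 10, hour 3: 6, hour 4: 2, hour 5: 0, hour 6: 0.
Peak is 12.

12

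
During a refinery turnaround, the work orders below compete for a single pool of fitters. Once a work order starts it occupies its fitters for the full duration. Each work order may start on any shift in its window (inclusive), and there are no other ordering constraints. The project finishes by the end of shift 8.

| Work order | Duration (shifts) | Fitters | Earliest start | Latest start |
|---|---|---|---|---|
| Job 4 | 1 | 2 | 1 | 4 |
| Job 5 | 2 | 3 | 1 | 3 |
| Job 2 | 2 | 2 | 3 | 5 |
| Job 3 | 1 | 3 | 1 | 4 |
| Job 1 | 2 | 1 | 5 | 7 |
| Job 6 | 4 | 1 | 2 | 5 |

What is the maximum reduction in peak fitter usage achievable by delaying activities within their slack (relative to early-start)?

Early-start peak: s1:8  s2:4  s3:3  s4:3  s5:2  s6:1  s7:0  s8:0 ⇒ 8.
Leveled (Job 4@1, Job 5@2, Job 2@5, Job 3@4, Job 1@7, Job 6@5): s1:2  s2:3  s3:3  s4:3  s5:3  s6:3  s7:2  s8:2 ⇒ 3.
Reduction 8 − 3 = 5.

5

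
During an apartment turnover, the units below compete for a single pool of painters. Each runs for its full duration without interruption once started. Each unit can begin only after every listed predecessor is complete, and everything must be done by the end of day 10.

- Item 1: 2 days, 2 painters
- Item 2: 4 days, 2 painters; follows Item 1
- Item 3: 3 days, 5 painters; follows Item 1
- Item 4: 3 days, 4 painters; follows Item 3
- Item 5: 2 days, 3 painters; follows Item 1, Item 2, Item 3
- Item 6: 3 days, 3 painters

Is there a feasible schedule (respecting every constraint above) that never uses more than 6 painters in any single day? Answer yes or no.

The minimum achievable peak is 7; 6 < 7, so no feasible schedule stays within the cap.

no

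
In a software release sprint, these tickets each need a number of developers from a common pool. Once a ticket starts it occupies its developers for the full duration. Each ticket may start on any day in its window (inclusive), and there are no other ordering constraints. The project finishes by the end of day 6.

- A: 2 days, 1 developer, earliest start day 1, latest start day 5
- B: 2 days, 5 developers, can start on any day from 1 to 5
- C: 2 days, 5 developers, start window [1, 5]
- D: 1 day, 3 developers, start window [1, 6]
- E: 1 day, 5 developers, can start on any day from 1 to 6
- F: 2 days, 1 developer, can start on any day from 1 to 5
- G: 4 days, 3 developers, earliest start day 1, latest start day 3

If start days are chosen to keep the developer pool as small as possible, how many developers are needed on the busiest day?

Early-start (A@1, B@1, C@1, D@1, E@1, F@1, G@1) gives peak 23: d1:23  d2:15  d3:3  d4:3  d5:0  d6:0.
Shift C→3, D→5, E→6, G→3.
Schedule A@1, B@1, C@3, D@5, E@6, F@1, G@3: d1:7  d2:7  d3:8  d4:8  d5:6  d6:8 — peak 8.
Total developer-days = 44 over 6 days ⇒ peak ≥ ⌈44/6⌉ = 8, so 8 is optimal.

8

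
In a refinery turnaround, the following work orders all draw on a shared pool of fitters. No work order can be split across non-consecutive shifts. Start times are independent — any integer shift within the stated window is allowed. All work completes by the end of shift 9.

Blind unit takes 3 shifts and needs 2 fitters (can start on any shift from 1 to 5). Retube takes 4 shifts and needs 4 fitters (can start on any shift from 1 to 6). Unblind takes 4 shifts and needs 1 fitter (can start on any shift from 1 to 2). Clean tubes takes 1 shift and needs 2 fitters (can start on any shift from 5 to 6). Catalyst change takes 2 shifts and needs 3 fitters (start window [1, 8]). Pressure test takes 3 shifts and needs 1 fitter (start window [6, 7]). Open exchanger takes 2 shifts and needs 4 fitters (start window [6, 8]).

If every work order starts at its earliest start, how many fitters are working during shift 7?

5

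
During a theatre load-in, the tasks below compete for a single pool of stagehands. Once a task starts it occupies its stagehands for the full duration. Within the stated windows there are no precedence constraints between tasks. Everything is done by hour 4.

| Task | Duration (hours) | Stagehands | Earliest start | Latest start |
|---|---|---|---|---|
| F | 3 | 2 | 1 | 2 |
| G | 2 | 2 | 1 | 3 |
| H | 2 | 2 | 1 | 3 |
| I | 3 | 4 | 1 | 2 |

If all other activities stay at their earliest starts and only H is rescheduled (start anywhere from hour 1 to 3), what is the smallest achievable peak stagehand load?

H@1: h1:10  h2:10  h3:6  h4:0 → peak 10
H@2: h1:8  h2:10  h3:8  h4:0 → peak 10
H@3: h1:8  h2:8  h3:8  h4:2 → peak 8
Best is H@3, peak 8.

8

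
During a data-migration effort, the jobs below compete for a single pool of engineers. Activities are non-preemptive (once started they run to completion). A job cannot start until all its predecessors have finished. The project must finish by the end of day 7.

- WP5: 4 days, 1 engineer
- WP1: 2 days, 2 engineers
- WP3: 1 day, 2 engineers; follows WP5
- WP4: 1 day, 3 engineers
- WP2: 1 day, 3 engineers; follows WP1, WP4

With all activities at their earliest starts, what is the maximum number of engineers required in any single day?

6

Early-start schedule: WP5@1, WP1@1, WP3@5, WP4@1, WP2@3.
Load per day: day 1: 6, day 2: 3, day 3: 4, day 4: 1, day 5: 2, day 6: 0, day 7: 0.
Peak is 6.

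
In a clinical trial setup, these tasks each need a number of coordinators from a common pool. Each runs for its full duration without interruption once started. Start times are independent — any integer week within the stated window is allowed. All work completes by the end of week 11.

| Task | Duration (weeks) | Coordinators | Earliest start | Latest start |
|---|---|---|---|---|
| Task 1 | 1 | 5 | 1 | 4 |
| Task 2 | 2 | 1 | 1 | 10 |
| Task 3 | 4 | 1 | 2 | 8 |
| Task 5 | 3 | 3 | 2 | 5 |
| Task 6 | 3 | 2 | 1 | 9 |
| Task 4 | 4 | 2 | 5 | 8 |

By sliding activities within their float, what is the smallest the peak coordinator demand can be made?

5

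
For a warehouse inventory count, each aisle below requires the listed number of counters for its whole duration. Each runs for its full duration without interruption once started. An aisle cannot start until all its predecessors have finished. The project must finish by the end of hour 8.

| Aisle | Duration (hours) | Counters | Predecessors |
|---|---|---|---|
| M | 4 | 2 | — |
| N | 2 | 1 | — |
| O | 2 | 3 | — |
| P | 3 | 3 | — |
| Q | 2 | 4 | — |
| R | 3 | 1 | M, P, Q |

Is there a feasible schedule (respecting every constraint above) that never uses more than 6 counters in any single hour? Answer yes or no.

Schedule M@1, N@1, O@6, P@1, Q@4, R@6: h1:6  h2:6  h3:5  h4:6  h5:4  h6:4  h7:4  h8:1 — peak 6 ≤ 6.

yes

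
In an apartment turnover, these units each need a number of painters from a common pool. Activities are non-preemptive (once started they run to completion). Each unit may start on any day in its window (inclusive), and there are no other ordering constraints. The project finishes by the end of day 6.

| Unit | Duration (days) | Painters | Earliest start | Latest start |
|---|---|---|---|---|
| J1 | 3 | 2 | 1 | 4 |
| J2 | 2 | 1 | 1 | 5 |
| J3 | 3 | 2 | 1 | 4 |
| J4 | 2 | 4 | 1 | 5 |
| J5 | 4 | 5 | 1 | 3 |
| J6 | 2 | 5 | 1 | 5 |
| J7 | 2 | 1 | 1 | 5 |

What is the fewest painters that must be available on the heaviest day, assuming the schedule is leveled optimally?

10

Early-start (J1@1, J2@1, J3@1, J4@1, J5@1, J6@1, J7@1) gives peak 20: d1:20  d2:20  d3:9  d4:5  d5:0  d6:0.
Shift J5→3, J6→4.
Schedule J1@1, J2@1, J3@1, J4@1, J5@3, J6@4, J7@1: d1:10  d2:10  d3:9  d4:10  d5:10  d6:5 — peak 10.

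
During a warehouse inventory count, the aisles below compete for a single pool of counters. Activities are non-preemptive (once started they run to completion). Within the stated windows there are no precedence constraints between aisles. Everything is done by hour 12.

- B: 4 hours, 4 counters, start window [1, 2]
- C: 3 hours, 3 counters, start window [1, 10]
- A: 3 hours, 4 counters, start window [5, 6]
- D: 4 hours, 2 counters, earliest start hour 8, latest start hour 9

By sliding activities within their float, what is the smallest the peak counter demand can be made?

5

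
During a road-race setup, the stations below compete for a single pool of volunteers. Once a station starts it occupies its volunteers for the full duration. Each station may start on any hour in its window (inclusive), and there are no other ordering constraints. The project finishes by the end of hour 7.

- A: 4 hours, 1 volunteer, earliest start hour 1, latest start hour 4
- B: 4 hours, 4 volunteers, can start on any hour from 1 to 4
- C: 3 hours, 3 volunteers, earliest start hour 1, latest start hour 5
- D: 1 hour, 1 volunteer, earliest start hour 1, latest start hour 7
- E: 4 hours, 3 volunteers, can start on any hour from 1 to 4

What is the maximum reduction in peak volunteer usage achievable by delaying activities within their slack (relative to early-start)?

4

Early-start peak: h1:12  h2:11  h3:11  h4:8  h5:0  h6:0  h7:0 ⇒ 12.
Leveled (A@1, B@1, C@1, D@5, E@4): h1:8  h2:8  h3:8  h4:8  h5:4  h6:3  h7:3 ⇒ 8.
Reduction 12 − 8 = 4.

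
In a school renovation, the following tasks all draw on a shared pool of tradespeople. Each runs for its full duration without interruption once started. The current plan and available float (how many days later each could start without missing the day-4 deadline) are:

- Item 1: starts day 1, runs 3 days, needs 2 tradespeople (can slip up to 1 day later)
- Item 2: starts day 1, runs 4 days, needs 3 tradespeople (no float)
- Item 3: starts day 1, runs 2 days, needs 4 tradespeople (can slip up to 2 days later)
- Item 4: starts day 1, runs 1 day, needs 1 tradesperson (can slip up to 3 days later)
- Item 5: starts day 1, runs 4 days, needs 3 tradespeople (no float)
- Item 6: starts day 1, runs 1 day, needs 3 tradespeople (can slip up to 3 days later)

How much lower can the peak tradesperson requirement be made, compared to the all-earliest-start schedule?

4

Early-start peak: d1:16  d2:12  d3:8  d4:6 ⇒ 16.
Leveled (Item 1@1, Item 2@1, Item 3@1, Item 4@3, Item 5@1, Item 6@3): d1:12  d2:12  d3:12  d4:6 ⇒ 12.
Reduction 16 − 12 = 4.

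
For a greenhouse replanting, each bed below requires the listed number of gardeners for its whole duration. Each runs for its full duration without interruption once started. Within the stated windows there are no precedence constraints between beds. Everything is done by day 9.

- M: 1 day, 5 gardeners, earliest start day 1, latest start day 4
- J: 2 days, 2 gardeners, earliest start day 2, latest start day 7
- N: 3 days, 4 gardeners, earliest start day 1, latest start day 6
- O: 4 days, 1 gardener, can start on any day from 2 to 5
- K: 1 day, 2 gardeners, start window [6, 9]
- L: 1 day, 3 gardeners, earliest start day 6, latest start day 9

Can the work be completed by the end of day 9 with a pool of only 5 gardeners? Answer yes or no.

yes

Schedule M@1, J@2, N@4, O@2, K@7, L@7: d1:5  d2:3  d3:3  d4:5  d5:5  d6:4  d7:5  d8:0  d9:0 — peak 5 ≤ 5.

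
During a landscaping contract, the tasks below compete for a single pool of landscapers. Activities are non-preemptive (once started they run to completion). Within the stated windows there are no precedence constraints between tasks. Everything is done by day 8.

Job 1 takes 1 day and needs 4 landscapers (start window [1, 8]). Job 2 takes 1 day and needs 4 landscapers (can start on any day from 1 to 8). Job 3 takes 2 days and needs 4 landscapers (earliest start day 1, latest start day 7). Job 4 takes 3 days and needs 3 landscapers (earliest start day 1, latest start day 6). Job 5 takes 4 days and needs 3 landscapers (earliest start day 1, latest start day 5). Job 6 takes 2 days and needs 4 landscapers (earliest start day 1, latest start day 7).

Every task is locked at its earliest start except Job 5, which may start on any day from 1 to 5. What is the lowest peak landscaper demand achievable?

Job 5@1: d1:22  d2:14  d3:6  d4:3  d5:0  d6:0  d7:0  d8:0 → peak 22
Job 5@2: d1:19  d2:14  d3:6  d4:3  d5:3  d6:0  d7:0  d8:0 → peak 19
Job 5@3: d1:19  d2:11  d3:6  d4:3  d5:3  d6:3  d7:0  d8:0 → peak 19
Job 5@4: d1:19  d2:11  d3:3  d4:3  d5:3  d6:3  d7:3  d8:0 → peak 19
Job 5@5: d1:19  d2:11  d3:3  d4:0  d5:3  d6:3  d7:3  d8:3 → peak 19
Best is Job 5@2, peak 19.

19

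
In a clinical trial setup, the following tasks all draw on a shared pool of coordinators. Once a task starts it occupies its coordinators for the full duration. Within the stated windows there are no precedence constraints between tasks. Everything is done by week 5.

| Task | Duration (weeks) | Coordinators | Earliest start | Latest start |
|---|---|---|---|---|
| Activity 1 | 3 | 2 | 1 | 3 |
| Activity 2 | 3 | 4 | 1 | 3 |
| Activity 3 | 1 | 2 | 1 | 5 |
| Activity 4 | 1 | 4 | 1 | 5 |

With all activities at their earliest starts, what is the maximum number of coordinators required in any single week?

Early-start schedule: Activity 1@1, Activity 2@1, Activity 3@1, Activity 4@1.
Load per week: week 1: 12, week 2: 6, week 3: 6, week 4: 0, week 5: 0.
Peak is 12.

12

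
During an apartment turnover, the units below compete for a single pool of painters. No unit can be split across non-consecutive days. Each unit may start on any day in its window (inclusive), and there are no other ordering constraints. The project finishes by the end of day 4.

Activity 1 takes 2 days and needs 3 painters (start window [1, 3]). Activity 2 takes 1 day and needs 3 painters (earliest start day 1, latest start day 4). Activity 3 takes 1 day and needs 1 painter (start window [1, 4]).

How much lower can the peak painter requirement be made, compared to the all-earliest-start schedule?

Early-start peak: d1:7  d2:3  d3:0  d4:0 ⇒ 7.
Leveled (Activity 1@1, Activity 2@3, Activity 3@4): d1:3  d2:3  d3:3  d4:1 ⇒ 3.
Reduction 7 − 3 = 4.

4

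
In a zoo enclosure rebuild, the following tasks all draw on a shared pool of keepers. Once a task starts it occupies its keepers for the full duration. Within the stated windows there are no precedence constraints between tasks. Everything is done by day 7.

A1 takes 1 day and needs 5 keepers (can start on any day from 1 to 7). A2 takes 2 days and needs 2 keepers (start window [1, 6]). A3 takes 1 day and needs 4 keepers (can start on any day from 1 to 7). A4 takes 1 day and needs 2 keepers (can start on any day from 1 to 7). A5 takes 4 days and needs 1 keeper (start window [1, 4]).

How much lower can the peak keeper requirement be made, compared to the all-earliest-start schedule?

Early-start peak: d1:14  d2:3  d3:1  d4:1  d5:0  d6:0  d7:0 ⇒ 14.
Leveled (A1@1, A2@2, A3@4, A4@2, A5@2): d1:5  d2:5  d3:3  d4:5  d5:1  d6:0  d7:0 ⇒ 5.
Reduction 14 − 5 = 9.

9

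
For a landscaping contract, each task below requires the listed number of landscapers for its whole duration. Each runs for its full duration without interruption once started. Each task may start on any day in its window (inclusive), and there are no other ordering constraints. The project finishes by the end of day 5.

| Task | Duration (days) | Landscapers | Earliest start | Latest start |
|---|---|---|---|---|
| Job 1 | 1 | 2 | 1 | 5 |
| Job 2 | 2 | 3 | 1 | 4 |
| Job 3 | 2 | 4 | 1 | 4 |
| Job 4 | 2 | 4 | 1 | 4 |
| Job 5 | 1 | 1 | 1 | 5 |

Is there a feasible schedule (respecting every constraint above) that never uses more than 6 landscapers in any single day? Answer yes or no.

no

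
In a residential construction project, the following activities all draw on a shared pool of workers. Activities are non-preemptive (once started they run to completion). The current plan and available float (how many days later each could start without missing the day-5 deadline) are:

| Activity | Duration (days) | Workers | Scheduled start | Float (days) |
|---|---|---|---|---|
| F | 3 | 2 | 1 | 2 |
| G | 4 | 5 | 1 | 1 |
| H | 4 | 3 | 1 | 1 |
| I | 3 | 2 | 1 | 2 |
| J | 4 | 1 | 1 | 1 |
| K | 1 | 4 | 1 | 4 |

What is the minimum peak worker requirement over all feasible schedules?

Early-start (F@1, G@1, H@1, I@1, J@1, K@1) gives peak 17: d1:17  d2:13  d3:13  d4:9  d5:0.
Shift K→4.
Schedule F@1, G@1, H@1, I@1, J@1, K@4: d1:13  d2:13  d3:13  d4:13  d5:0 — peak 13.

13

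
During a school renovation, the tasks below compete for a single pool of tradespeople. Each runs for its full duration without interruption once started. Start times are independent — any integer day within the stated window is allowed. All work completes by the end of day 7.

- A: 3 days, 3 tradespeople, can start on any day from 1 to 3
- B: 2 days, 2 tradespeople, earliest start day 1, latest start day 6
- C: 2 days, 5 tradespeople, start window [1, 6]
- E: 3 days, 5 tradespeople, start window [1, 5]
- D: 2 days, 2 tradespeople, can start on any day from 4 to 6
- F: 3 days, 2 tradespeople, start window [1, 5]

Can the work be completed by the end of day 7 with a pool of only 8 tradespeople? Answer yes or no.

Schedule A@1, B@3, C@1, E@5, D@6, F@3: d1:8  d2:8  d3:7  d4:4  d5:7  d6:7  d7:7 — peak 8 ≤ 8.

yes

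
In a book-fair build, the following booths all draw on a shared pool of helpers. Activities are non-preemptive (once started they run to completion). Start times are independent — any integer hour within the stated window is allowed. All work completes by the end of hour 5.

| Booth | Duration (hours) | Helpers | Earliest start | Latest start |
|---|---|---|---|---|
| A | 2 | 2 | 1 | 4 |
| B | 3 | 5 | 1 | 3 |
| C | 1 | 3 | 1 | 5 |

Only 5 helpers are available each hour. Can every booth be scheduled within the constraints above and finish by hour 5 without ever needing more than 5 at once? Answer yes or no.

yes

Schedule A@1, B@3, C@1: h1:5  h2:2  h3:5  h4:5  h5:5 — peak 5 ≤ 5.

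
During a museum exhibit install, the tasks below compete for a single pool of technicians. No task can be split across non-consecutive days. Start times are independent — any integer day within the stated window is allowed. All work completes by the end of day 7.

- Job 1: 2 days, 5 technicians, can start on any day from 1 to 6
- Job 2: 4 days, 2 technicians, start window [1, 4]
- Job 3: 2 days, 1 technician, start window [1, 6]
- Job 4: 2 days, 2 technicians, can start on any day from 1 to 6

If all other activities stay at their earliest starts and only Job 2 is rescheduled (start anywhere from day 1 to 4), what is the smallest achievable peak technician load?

8

Job 2@1: d1:10  d2:10  d3:2  d4:2  d5:0  d6:0  d7:0 → peak 10
Job 2@2: d1:8  d2:10  d3:2  d4:2  d5:2  d6:0  d7:0 → peak 10
Job 2@3: d1:8  d2:8  d3:2  d4:2  d5:2  d6:2  d7:0 → peak 8
Job 2@4: d1:8  d2:8  d3:0  d4:2  d5:2  d6:2  d7:2 → peak 8
Best is Job 2@3, peak 8.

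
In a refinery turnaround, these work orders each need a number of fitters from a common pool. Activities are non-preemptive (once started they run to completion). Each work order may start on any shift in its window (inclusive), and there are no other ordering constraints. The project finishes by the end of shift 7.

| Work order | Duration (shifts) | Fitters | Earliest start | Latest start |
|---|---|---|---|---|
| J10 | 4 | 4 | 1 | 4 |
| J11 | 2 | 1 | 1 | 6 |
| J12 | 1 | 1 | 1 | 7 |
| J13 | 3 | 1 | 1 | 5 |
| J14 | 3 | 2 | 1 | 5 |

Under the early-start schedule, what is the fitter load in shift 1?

9

At early start, shift 1 has: J10, J11, J12, J13, J14.
Demand: 4 + 1 + 1 + 1 + 2 = 9.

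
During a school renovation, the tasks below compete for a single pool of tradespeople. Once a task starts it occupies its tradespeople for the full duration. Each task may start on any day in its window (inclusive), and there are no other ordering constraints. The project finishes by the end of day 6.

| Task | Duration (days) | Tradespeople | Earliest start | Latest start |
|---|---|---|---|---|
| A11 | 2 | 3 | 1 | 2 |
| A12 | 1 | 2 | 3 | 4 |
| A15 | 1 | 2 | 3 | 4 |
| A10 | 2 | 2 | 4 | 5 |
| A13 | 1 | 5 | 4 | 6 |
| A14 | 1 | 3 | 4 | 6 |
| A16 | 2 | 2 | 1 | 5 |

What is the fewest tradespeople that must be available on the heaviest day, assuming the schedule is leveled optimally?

Early-start (A11@1, A12@3, A15@3, A10@4, A13@4, A14@4, A16@1) gives peak 10: d1:5  d2:5  d3:4  d4:10  d5:2  d6:0.
Shift A13→6.
Schedule A11@1, A12@3, A15@3, A10@4, A13@6, A14@4, A16@1: d1:5  d2:5  d3:4  d4:5  d5:2  d6:5 — peak 5.
Total tradesperson-days = 26 over 6 days ⇒ peak ≥ ⌈26/6⌉ = 5, so 5 is optimal.

5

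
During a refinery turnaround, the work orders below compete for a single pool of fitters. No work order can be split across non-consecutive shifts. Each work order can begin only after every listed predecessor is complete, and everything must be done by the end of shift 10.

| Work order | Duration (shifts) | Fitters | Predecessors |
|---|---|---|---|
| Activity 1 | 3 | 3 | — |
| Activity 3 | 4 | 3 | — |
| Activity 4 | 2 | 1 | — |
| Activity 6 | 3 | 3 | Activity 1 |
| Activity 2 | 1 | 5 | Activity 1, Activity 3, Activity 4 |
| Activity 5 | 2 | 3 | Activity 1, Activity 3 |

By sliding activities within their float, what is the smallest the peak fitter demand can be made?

6

Early-start (Activity 1@1, Activity 3@1, Activity 4@1, Activity 6@4, Activity 2@5, Activity 5@5) gives peak 11: s1:7  s2:7  s3:6  s4:6  s5:11  s6:6  s7:0  s8:0  s9:0  s10:0.
Shift Activity 4→4, Activity 6→5, Activity 2→8, Activity 5→6.
Schedule Activity 1@1, Activity 3@1, Activity 4@4, Activity 6@5, Activity 2@8, Activity 5@6: s1:6  s2:6  s3:6  s4:4  s5:4  s6:6  s7:6  s8:5  s9:0  s10:0 — peak 6.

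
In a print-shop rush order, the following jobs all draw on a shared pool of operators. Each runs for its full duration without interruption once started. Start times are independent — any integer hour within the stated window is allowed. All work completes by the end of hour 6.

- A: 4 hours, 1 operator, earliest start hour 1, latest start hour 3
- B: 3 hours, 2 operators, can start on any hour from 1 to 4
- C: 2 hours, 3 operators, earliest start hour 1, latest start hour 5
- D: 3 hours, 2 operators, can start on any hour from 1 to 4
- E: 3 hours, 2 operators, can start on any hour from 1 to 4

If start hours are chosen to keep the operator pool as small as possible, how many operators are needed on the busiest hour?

5

Early-start (A@1, B@1, C@1, D@1, E@1) gives peak 10: h1:10  h2:10  h3:7  h4:1  h5:0  h6:0.
Shift C→5, E→4.
Schedule A@1, B@1, C@5, D@1, E@4: h1:5  h2:5  h3:5  h4:3  h5:5  h6:5 — peak 5.
Total operator-hours = 28 over 6 hours ⇒ peak ≥ ⌈28/6⌉ = 5, so 5 is optimal.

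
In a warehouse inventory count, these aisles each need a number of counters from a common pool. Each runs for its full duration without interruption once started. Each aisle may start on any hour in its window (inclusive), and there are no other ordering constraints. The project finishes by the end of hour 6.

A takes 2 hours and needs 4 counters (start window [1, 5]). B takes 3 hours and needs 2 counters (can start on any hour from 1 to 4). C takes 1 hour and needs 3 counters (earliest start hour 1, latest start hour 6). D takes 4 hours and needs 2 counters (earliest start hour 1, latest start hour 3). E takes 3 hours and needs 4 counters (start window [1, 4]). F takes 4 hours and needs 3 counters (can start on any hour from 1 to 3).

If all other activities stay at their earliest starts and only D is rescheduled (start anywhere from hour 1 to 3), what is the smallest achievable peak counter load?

16

D@1: h1:18  h2:15  h3:11  h4:5  h5:0  h6:0 → peak 18
D@2: h1:16  h2:15  h3:11  h4:5  h5:2  h6:0 → peak 16
D@3: h1:16  h2:13  h3:11  h4:5  h5:2  h6:2 → peak 16
Best is D@2, peak 16.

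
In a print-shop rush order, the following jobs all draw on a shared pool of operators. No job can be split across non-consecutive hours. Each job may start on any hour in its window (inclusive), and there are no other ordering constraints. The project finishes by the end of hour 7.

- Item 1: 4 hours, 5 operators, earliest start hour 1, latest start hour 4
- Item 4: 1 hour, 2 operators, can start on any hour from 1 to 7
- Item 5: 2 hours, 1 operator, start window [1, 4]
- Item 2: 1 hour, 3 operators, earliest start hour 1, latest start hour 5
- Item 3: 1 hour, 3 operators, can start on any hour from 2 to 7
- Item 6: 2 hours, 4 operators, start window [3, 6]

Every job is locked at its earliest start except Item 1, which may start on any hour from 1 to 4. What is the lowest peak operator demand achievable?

Item 1@1: h1:11  h2:9  h3:9  h4:9  h5:0  h6:0  h7:0 → peak 11
Item 1@2: h1:6  h2:9  h3:9  h4:9  h5:5  h6:0  h7:0 → peak 9
Item 1@3: h1:6  h2:4  h3:9  h4:9  h5:5  h6:5  h7:0 → peak 9
Item 1@4: h1:6  h2:4  h3:4  h4:9  h5:5  h6:5  h7:5 → peak 9
Best is Item 1@2, peak 9.

9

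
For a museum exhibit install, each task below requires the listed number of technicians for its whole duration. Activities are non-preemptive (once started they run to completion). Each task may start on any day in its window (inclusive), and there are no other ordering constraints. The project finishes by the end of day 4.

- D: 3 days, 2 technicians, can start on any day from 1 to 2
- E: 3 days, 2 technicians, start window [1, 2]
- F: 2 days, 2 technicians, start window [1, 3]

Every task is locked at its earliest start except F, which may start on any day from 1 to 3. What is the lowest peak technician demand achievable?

6

F@1: d1:6  d2:6  d3:4  d4:0 → peak 6
F@2: d1:4  d2:6  d3:6  d4:0 → peak 6
F@3: d1:4  d2:4  d3:6  d4:2 → peak 6
Best is F@1, peak 6.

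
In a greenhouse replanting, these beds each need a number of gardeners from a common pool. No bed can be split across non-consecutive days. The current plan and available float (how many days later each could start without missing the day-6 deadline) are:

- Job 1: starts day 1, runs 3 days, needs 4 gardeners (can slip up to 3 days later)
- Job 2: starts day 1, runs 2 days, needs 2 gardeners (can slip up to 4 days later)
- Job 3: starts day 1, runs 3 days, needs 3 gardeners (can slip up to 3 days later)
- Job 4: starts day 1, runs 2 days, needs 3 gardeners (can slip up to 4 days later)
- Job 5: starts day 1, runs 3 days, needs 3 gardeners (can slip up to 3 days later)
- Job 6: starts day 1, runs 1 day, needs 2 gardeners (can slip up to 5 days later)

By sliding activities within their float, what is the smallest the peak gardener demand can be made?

Early-start (Job 1@1, Job 2@1, Job 3@1, Job 4@1, Job 5@1, Job 6@1) gives peak 17: d1:17  d2:15  d3:10  d4:0  d5:0  d6:0.
Shift Job 2→3, Job 3→4, Job 5→4, Job 6→3.
Schedule Job 1@1, Job 2@3, Job 3@4, Job 4@1, Job 5@4, Job 6@3: d1:7  d2:7  d3:8  d4:8  d5:6  d6:6 — peak 8.

8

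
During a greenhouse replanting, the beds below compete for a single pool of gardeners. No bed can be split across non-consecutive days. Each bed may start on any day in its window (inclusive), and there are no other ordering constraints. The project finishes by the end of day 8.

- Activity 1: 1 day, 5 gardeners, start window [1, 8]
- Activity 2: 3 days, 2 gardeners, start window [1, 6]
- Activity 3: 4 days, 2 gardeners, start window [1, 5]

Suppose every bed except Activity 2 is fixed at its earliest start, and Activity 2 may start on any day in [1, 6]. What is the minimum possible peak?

Activity 2@1: d1:9  d2:4  d3:4  d4:2  d5:0  d6:0  d7:0  d8:0 → peak 9
Activity 2@2: d1:7  d2:4  d3:4  d4:4  d5:0  d6:0  d7:0  d8:0 → peak 7
Activity 2@3: d1:7  d2:2  d3:4  d4:4  d5:2  d6:0  d7:0  d8:0 → peak 7
Activity 2@4: d1:7  d2:2  d3:2  d4:4  d5:2  d6:2  d7:0  d8:0 → peak 7
Activity 2@5: d1:7  d2:2  d3:2  d4:2  d5:2  d6:2  d7:2  d8:0 → peak 7
Activity 2@6: d1:7  d2:2  d3:2  d4:2  d5:0  d6:2  d7:2  d8:2 → peak 7
Best is Activity 2@2, peak 7.

7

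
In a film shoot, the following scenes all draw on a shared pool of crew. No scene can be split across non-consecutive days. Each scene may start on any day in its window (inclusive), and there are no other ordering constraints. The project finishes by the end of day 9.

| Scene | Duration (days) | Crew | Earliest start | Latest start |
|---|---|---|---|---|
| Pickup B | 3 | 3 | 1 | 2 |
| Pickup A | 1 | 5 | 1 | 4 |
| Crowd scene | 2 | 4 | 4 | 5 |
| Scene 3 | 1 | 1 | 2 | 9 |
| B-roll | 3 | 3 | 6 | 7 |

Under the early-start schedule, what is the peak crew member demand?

8

Early-start schedule: Pickup B@1, Pickup A@1, Crowd scene@4, Scene 3@2, B-roll@6.
Load per day: day 1: 8, day 2: 4, day 3: 3, day 4: 4, day 5: 4, day 6: 3, day 7: 3, day 8: 3, day 9: 0.
Peak is 8.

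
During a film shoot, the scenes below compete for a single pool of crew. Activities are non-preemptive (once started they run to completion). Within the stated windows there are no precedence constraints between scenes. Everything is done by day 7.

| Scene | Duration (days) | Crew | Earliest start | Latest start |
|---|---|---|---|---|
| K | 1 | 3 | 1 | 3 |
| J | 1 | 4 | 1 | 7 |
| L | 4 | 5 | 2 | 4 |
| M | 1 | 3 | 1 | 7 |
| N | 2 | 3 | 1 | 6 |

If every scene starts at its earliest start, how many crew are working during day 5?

5

At early start, day 5 has: L.
Demand: 5 = 5.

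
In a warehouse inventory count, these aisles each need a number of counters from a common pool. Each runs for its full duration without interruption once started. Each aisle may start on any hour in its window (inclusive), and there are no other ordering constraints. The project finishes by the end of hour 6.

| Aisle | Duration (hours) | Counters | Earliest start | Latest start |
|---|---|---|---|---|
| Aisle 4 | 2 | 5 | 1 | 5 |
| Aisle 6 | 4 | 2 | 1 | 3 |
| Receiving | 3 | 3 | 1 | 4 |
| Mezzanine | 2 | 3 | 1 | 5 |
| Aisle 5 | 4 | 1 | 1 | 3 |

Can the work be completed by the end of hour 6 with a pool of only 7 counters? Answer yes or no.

Schedule Aisle 4@1, Aisle 6@1, Receiving@3, Mezzanine@5, Aisle 5@3: h1:7  h2:7  h3:6  h4:6  h5:7  h6:4 — peak 7 ≤ 7.

yes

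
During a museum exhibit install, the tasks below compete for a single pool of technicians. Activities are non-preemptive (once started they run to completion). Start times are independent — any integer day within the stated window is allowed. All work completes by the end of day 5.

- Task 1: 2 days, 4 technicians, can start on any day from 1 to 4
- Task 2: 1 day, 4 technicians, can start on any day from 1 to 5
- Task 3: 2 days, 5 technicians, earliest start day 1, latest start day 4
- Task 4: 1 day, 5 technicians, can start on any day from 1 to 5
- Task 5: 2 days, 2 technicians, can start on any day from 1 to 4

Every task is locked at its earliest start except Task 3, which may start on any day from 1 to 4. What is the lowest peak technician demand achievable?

15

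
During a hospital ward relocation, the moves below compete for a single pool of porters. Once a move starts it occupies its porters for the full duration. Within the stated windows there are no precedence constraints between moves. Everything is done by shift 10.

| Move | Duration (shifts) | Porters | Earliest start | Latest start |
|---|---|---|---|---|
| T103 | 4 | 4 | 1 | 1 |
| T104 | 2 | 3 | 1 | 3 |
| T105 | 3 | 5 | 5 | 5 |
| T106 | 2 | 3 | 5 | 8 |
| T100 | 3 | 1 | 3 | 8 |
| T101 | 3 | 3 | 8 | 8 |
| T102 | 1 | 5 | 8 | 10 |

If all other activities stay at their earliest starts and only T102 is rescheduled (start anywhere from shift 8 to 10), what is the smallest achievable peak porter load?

9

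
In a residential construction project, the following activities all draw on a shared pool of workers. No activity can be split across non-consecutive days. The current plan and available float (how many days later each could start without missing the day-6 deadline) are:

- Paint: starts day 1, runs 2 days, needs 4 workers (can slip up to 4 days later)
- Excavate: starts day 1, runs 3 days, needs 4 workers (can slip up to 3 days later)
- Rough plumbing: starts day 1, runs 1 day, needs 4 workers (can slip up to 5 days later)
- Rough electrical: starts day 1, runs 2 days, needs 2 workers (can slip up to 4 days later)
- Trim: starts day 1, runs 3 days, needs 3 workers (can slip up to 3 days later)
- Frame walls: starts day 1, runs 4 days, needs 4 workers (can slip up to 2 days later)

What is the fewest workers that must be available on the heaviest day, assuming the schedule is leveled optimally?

11

Early-start (Paint@1, Excavate@1, Rough plumbing@1, Rough electrical@1, Trim@1, Frame walls@1) gives peak 21: d1:21  d2:17  d3:11  d4:4  d5:0  d6:0.
Shift Rough plumbing→4, Trim→3, Frame walls→3.
Schedule Paint@1, Excavate@1, Rough plumbing@4, Rough electrical@1, Trim@3, Frame walls@3: d1:10  d2:10  d3:11  d4:11  d5:7  d6:4 — peak 11.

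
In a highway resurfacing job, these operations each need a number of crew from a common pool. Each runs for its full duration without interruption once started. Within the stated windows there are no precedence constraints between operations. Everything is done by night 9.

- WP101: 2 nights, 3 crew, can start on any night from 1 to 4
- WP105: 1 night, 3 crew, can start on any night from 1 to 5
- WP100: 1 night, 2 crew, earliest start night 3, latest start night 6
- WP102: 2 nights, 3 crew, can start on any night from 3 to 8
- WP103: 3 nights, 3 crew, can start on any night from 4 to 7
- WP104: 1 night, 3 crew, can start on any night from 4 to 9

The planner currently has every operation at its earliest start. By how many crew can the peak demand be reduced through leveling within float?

Early-start peak: n1:6  n2:3  n3:5  n4:9  n5:3  n6:3  n7:0  n8:0  n9:0 ⇒ 9.
Leveled (WP101@1, WP105@3, WP100@3, WP102@4, WP103@6, WP104@9): n1:3  n2:3  n3:5  n4:3  n5:3  n6:3  n7:3  n8:3  n9:3 ⇒ 5.
Reduction 9 − 5 = 4.

4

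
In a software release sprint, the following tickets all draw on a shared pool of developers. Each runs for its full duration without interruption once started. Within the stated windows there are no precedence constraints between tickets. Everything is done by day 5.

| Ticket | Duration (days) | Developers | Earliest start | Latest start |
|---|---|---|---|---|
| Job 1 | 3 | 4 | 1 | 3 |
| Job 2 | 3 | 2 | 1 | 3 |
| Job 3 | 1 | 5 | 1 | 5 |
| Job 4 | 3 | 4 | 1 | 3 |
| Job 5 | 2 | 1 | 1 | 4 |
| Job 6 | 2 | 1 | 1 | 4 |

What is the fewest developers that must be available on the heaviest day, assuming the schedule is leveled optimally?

Early-start (Job 1@1, Job 2@1, Job 3@1, Job 4@1, Job 5@1, Job 6@1) gives peak 17: d1:17  d2:12  d3:10  d4:0  d5:0.
Shift Job 3→4, Job 5→4, Job 6→4.
Schedule Job 1@1, Job 2@1, Job 3@4, Job 4@1, Job 5@4, Job 6@4: d1:10  d2:10  d3:10  d4:7  d5:2 — peak 10.

10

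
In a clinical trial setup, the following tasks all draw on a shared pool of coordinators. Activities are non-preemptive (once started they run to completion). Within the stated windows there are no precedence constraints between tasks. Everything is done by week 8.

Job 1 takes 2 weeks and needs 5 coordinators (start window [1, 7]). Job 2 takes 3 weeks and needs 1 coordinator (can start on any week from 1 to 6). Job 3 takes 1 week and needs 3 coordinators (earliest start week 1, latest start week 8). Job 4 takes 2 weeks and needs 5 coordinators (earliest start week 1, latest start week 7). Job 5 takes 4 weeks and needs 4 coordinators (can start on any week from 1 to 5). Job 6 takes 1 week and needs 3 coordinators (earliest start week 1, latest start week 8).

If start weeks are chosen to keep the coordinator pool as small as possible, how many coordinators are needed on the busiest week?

7

Early-start (Job 1@1, Job 2@1, Job 3@1, Job 4@1, Job 5@1, Job 6@1) gives peak 21: w1:21  w2:15  w3:5  w4:4  w5:0  w6:0  w7:0  w8:0.
Shift Job 3→4, Job 4→7, Job 5→3, Job 6→5.
Schedule Job 1@1, Job 2@1, Job 3@4, Job 4@7, Job 5@3, Job 6@5: w1:6  w2:6  w3:5  w4:7  w5:7  w6:4  w7:5  w8:5 — peak 7.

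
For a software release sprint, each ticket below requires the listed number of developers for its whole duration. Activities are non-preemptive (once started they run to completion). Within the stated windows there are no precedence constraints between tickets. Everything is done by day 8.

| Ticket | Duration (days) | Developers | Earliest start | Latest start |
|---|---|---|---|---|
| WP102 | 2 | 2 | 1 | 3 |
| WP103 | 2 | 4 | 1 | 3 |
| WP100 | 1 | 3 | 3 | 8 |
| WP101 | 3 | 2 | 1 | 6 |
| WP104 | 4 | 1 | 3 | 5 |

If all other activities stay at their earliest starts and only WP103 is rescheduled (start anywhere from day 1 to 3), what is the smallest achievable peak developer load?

WP103@1: d1:8  d2:8  d3:6  d4:1  d5:1  d6:1  d7:0  d8:0 → peak 8
WP103@2: d1:4  d2:8  d3:10  d4:1  d5:1  d6:1  d7:0  d8:0 → peak 10
WP103@3: d1:4  d2:4  d3:10  d4:5  d5:1  d6:1  d7:0  d8:0 → peak 10
Best is WP103@1, peak 8.

8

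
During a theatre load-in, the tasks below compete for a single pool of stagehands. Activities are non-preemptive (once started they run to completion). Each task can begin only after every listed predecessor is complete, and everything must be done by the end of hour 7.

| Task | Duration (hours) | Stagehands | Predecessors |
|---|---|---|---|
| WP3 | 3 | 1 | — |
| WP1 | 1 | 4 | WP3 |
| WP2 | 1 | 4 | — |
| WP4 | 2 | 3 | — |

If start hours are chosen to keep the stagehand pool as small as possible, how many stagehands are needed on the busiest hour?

4

Early-start (WP3@1, WP1@4, WP2@1, WP4@1) gives peak 8: h1:8  h2:4  h3:1  h4:4  h5:0  h6:0  h7:0.
Shift WP2→5.
Schedule WP3@1, WP1@4, WP2@5, WP4@1: h1:4  h2:4  h3:1  h4:4  h5:4  h6:0  h7:0 — peak 4.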